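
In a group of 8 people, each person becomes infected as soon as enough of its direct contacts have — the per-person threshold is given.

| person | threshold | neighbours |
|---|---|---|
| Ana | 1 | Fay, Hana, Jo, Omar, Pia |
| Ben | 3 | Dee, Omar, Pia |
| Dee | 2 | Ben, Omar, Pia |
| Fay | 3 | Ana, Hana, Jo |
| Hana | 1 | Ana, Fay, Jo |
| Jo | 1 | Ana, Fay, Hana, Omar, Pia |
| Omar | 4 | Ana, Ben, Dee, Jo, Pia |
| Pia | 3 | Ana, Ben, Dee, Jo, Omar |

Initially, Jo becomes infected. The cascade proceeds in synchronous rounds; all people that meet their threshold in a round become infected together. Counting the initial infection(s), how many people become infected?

Round 1 — Jo becomes infected (initial).
Round 2 — checking thresholds:
  Ana: 1 of 5 neighbours ≥ 1, becomes infected.
  Fay: 1 of 3 neighbours < 3, holds.
  Hana: 1 of 3 neighbours ≥ 1, becomes infected.
  Omar: 1 of 5 neighbours < 4, holds.
  Pia: 1 of 5 neighbours < 3, holds.
Round 3 — checking thresholds:
  Fay: 3 of 3 neighbours ≥ 3, becomes infected.
  Omar: 2 of 5 neighbours < 4, holds.
  Pia: 2 of 5 neighbours < 3, holds.
Round 4 — no new infections; cascade stops.

4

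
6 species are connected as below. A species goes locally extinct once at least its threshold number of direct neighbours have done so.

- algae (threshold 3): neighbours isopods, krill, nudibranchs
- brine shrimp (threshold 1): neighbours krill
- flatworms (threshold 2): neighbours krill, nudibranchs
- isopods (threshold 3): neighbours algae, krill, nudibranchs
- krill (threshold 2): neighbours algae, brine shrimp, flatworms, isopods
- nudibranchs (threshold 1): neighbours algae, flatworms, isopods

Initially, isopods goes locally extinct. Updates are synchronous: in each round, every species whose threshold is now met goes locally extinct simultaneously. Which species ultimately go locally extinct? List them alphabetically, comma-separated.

isopods, nudibranchs

Round 1 — isopods goes locally extinct (initial).
Round 2 — checking thresholds:
  algae: 1 of 3 neighbours < 3, below threshold.
  krill: 1 of 4 neighbours < 2, below threshold.
  nudibranchs: 1 of 3 neighbours ≥ 1, goes locally extinct.
Round 3 — no new extinctions; cascade stops.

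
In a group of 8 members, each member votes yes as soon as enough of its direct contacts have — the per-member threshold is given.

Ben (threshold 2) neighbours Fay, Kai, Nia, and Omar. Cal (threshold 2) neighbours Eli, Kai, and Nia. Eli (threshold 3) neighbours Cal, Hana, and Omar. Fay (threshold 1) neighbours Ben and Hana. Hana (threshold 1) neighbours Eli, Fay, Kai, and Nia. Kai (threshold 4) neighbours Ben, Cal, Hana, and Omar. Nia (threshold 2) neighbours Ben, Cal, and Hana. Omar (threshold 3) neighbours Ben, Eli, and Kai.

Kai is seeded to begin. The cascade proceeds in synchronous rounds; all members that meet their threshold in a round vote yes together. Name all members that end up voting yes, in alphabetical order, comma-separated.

Round 1 — Kai votes yes (initial).
Round 2 — checking thresholds:
  Ben: 1 of 4 neighbours < 2, holds.
  Cal: 1 of 3 neighbours < 2, holds.
  Hana: 1 of 4 neighbours ≥ 1, votes yes.
  Omar: 1 of 3 neighbours < 3, holds.
Round 3 — checking thresholds:
  Ben: 1 of 4 neighbours < 2, holds.
  Cal: 1 of 3 neighbours < 2, holds.
  Eli: 1 of 3 neighbours < 3, holds.
  Fay: 1 of 2 neighbours ≥ 1, votes yes.
  Nia: 1 of 3 neighbours < 2, holds.
  Omar: 1 of 3 neighbours < 3, holds.
Round 4 — checking thresholds:
  Ben: 2 of 4 neighbours ≥ 2, votes yes.
  Cal: 1 of 3 neighbours < 2, holds.
  Eli: 1 of 3 neighbours < 3, holds.
  Nia: 1 of 3 neighbours < 2, holds.
  Omar: 1 of 3 neighbours < 3, holds.
Round 5 — checking thresholds:
  Cal: 1 of 3 neighbours < 2, holds.
  Eli: 1 of 3 neighbours < 3, holds.
  Nia: 2 of 3 neighbours ≥ 2, votes yes.
  Omar: 2 of 3 neighbours < 3, holds.
Round 6 — checking thresholds:
  Cal: 2 of 3 neighbours ≥ 2, votes yes.
  Eli: 1 of 3 neighbours < 3, holds.
  Omar: 2 of 3 neighbours < 3, holds.
Round 7 — no new yes votes; cascade stops.

Ben, Cal, Fay, Hana, Kai, Nia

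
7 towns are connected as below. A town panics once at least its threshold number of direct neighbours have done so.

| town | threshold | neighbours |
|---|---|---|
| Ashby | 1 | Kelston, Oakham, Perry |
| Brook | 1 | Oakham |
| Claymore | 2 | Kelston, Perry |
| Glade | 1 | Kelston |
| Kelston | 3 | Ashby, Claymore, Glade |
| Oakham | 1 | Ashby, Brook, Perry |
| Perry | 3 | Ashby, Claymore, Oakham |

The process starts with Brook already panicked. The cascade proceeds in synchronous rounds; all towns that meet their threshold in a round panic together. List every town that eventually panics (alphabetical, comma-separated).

Ashby, Brook, Oakham

Round 1 — Brook panics (initial).
Round 2 — checking thresholds:
  Oakham: 1 of 3 neighbours ≥ 1, panics.
Round 3 — checking thresholds:
  Ashby: 1 of 3 neighbours ≥ 1, panics.
  Perry: 1 of 3 neighbours < 3, holds.
Round 4 — no new panics; cascade stops.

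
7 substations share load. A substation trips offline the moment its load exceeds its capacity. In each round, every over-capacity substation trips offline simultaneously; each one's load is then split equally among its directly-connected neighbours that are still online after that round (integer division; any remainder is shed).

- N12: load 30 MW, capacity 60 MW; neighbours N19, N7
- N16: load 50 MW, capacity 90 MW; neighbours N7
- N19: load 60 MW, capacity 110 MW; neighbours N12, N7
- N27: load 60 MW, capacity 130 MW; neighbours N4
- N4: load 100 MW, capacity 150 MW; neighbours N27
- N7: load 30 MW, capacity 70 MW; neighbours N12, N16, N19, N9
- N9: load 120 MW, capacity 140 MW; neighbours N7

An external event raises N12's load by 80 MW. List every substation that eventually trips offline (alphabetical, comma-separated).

N12, N16, N19, N7, N9

Round 1 — N12 at 110 > 60. N12 trips offline.
  N12 sheds 110 MW to N19, N7: 55 each.
    N19: 60+55 = 115 > 110
    N7: 30+55 = 85 > 70
Round 2 — N19, N7 trip offline.
  N19 sheds 115 MW: no online neighbours, lost.
  N7 sheds 85 MW to N16, N9: 42 each (1 lost).
    N16: 50+42 = 92 > 90
    N9: 120+42 = 162 > 140
Round 3 — N16, N9 trip offline.
  N16 sheds 92 MW: no online neighbours, lost.
  N9 sheds 162 MW: no online neighbours, lost.
No further trips.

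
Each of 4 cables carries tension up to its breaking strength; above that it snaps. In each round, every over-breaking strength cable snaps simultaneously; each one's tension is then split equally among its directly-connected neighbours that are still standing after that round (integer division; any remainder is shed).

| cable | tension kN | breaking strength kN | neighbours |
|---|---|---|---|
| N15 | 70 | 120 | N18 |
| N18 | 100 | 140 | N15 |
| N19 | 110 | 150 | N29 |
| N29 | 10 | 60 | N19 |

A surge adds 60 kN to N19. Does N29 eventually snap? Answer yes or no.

Round 1 — N19 at 170 > 150. N19 snaps.
  N19 sheds 170 kN to N29: 170 each.
    N29: 10+170 = 180 > 60
Round 2 — N29 snaps.
  N29 sheds 180 kN: no online neighbours, lost.
No further breaks.

yes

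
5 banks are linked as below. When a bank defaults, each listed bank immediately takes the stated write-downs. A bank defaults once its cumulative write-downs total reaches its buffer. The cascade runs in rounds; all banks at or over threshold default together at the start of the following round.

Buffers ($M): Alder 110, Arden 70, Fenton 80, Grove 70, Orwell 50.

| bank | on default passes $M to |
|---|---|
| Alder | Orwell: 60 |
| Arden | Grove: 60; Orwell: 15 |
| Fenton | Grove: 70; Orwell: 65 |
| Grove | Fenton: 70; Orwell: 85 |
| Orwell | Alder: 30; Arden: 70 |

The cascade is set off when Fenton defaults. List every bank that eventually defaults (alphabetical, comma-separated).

Round 1 — Fenton defaults (initial).
  Grove: +70 → 70 ≥ 70
  Orwell: +65 → 65 ≥ 50
Round 2 — Grove, Orwell default.
  Alder: +30 → 30 < 110
  Arden: +70 → 70 ≥ 70
Round 3 — Arden defaults.
No further defaults.

Arden, Fenton, Grove, Orwell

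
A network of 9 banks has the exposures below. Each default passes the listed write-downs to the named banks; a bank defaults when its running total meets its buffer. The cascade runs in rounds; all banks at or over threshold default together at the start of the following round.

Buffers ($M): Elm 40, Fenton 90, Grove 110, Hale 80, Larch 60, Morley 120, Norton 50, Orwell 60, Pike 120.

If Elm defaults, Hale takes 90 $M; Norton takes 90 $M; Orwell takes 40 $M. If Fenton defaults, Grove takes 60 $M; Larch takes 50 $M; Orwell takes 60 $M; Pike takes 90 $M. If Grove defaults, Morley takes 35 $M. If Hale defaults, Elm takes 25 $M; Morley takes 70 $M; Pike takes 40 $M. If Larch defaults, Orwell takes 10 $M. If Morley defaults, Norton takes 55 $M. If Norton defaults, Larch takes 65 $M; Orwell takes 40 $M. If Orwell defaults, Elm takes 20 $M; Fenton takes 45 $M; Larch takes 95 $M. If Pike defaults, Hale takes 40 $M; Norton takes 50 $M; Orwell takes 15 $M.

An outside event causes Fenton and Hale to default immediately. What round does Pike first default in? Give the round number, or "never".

Round 1 — Fenton, Hale default (initial).
  Elm: +25 → 25 < 40
  Grove: +60 → 60 < 110
  Larch: +50 → 50 < 60
  Morley: +70 → 70 < 120
  Orwell: +60 → 60 ≥ 60
  Pike: +90+40 → 130 ≥ 120
Round 2 — Orwell, Pike default.
  Elm: +20 → 45 ≥ 40
  Larch: +95 → 145 ≥ 60
  Norton: +50 → 50 ≥ 50
Round 3 — Elm, Larch, Norton default.
No further defaults.

2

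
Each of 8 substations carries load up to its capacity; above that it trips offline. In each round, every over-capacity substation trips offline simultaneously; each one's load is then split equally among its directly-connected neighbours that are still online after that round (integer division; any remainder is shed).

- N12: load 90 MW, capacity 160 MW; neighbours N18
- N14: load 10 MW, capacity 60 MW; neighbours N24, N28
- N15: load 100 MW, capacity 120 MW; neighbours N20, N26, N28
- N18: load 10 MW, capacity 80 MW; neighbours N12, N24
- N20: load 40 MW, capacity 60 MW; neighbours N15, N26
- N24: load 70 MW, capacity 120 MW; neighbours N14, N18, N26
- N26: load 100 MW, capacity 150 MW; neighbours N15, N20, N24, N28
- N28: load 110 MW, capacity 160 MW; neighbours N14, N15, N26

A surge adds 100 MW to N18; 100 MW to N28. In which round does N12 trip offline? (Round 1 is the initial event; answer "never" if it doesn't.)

never

Round 1 — N18 at 110 > 80; N28 at 210 > 160. N18, N28 trip offline.
  N18 sheds 110 MW to N12, N24: 55 each.
    N12: 90+55 = 145 ≤ 160
    N24: 70+55 = 125 > 120
  N28 sheds 210 MW to N14, N15, N26: 70 each.
    N14: 10+70 = 80 > 60
    N15: 100+70 = 170 > 120
    N26: 100+70 = 170 > 150
Round 2 — N14, N15, N24, N26 trip offline.
  N14 sheds 80 MW: no online neighbours, lost.
  N15 sheds 170 MW to N20: 170 each.
    N20: 40+170 = 210 > 60
  N24 sheds 125 MW: no online neighbours, lost.
  N26 sheds 170 MW to N20: 170 each.
    N20: 210+170 = 380 > 60
Round 3 — N20 trips offline.
  N20 sheds 380 MW: no online neighbours, lost.
No further trips.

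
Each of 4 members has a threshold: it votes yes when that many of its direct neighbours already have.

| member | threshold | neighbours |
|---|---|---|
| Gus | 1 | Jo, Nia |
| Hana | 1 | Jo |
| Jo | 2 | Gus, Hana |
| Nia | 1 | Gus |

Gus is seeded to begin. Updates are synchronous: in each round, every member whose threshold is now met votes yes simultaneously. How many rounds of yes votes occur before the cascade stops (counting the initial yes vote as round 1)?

2

Round 1 — Gus votes yes (initial).
Round 2 — checking thresholds:
  Jo: 1 of 2 neighbours < 2, not yet.
  Nia: 1 of 1 neighbours ≥ 1, votes yes.
Round 3 — no new yes votes; cascade stops.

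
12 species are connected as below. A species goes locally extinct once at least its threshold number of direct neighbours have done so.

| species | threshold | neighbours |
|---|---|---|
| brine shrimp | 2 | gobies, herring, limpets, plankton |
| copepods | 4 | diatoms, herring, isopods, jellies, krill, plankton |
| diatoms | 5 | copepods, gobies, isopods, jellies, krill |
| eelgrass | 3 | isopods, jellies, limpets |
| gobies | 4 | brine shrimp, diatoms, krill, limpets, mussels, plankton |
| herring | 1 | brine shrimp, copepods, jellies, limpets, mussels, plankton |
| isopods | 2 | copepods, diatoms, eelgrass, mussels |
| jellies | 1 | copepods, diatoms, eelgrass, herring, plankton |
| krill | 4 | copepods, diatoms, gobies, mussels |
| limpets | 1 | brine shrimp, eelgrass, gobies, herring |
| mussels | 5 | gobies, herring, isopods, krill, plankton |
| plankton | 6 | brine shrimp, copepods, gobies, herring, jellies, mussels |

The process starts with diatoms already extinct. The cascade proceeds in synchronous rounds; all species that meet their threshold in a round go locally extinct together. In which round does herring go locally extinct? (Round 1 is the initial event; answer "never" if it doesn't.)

Round 1 — diatoms goes locally extinct (initial).
Round 2 — checking thresholds:
  copepods: 1 of 6 neighbours < 4, holds.
  gobies: 1 of 6 neighbours < 4, holds.
  isopods: 1 of 4 neighbours < 2, holds.
  jellies: 1 of 5 neighbours ≥ 1, goes locally extinct.
  krill: 1 of 4 neighbours < 4, holds.
Round 3 — checking thresholds:
  copepods: 2 of 6 neighbours < 4, holds.
  eelgrass: 1 of 3 neighbours < 3, holds.
  gobies: 1 of 6 neighbours < 4, holds.
  herring: 1 of 6 neighbours ≥ 1, goes locally extinct.
  isopods: 1 of 4 neighbours < 2, holds.
  krill: 1 of 4 neighbours < 4, holds.
  plankton: 1 of 6 neighbours < 6, holds.
Round 4 — checking thresholds:
  brine shrimp: 1 of 4 neighbours < 2, holds.
  copepods: 3 of 6 neighbours < 4, holds.
  eelgrass: 1 of 3 neighbours < 3, holds.
  gobies: 1 of 6 neighbours < 4, holds.
  isopods: 1 of 4 neighbours < 2, holds.
  krill: 1 of 4 neighbours < 4, holds.
  limpets: 1 of 4 neighbours ≥ 1, goes locally extinct.
  mussels: 1 of 5 neighbours < 5, holds.
  plankton: 2 of 6 neighbours < 6, holds.
Round 5 — checking thresholds:
  brine shrimp: 2 of 4 neighbours ≥ 2, goes locally extinct.
  copepods: 3 of 6 neighbours < 4, holds.
  eelgrass: 2 of 3 neighbours < 3, holds.
  gobies: 2 of 6 neighbours < 4, holds.
  isopods: 1 of 4 neighbours < 2, holds.
  krill: 1 of 4 neighbours < 4, holds.
  mussels: 1 of 5 neighbours < 5, holds.
  plankton: 2 of 6 neighbours < 6, holds.
Round 6 — no new extinctions; cascade stops.

3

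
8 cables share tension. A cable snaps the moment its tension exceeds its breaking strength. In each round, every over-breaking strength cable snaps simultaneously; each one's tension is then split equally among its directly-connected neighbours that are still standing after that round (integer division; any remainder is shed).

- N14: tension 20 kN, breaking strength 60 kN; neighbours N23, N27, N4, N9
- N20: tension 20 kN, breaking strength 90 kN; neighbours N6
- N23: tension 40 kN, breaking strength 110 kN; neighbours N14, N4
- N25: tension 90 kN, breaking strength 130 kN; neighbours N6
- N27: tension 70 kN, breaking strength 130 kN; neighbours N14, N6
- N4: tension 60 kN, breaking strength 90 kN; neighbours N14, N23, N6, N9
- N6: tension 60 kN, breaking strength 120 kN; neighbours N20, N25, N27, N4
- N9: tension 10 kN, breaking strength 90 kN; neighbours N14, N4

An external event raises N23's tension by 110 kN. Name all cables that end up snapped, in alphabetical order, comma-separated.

N14, N23, N25, N27, N4, N6, N9

Round 1 — N23 at 150 > 110. N23 snaps.
  N23 sheds 150 kN to N14, N4: 75 each.
    N14: 20+75 = 95 > 60
    N4: 60+75 = 135 > 90
Round 2 — N14, N4 snap.
  N14 sheds 95 kN to N27, N9: 47 each (1 lost).
    N27: 70+47 = 117 ≤ 130
    N9: 10+47 = 57 ≤ 90
  N4 sheds 135 kN to N6, N9: 67 each (1 lost).
    N6: 60+67 = 127 > 120
    N9: 57+67 = 124 > 90
Round 3 — N6, N9 snap.
  N6 sheds 127 kN to N20, N25, N27: 42 each (1 lost).
    N20: 20+42 = 62 ≤ 90
    N25: 90+42 = 132 > 130
    N27: 117+42 = 159 > 130
  N9 sheds 124 kN: no online neighbours, lost.
Round 4 — N25, N27 snap.
  N25 sheds 132 kN: no online neighbours, lost.
  N27 sheds 159 kN: no online neighbours, lost.
No further breaks.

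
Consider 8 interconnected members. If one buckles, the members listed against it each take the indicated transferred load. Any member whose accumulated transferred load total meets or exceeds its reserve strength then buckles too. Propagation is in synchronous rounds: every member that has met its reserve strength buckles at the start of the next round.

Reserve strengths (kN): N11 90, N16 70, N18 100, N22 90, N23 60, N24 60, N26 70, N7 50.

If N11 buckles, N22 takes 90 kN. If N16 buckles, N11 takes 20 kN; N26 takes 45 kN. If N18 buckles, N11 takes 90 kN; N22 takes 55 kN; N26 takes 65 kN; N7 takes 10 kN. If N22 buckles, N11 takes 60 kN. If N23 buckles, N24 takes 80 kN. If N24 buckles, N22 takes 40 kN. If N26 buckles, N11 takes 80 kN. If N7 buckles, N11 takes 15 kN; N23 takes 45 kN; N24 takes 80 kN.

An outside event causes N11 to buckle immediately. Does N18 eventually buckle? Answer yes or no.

no

Round 1 — N11 buckles (initial).
  N22: +90 → 90 ≥ 90
Round 2 — N22 buckles.
No further bucklings.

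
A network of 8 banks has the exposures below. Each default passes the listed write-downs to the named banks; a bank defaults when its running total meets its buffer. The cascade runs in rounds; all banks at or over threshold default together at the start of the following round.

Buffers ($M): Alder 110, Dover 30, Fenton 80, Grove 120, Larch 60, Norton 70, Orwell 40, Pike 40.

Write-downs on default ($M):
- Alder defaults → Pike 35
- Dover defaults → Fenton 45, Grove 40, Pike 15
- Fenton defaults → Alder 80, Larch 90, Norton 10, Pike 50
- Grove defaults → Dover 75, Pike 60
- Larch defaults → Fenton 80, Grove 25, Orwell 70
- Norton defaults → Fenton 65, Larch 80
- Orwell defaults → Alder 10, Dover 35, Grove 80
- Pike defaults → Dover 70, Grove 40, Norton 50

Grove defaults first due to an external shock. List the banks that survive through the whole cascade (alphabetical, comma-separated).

Alder, Fenton, Larch, Norton, Orwell

Round 1 — Grove defaults (initial).
  Dover: +75 → 75 ≥ 30
  Pike: +60 → 60 ≥ 40
Round 2 — Dover, Pike default.
  Fenton: +45 → 45 < 80
  Norton: +50 → 50 < 70
No further defaults.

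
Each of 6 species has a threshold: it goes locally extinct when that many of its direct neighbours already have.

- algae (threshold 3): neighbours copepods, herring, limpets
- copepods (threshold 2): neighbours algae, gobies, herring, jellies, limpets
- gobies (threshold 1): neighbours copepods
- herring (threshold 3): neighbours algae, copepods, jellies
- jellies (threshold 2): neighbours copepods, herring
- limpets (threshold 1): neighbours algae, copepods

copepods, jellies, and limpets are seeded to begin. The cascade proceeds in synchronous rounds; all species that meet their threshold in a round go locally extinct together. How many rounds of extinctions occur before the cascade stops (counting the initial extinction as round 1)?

Round 1 — copepods, jellies, limpets go locally extinct (initial).
Round 2 — checking thresholds:
  algae: 2 of 3 neighbours < 3, below threshold.
  gobies: 1 of 1 neighbours ≥ 1, goes locally extinct.
  herring: 2 of 3 neighbours < 3, below threshold.
Round 3 — no new extinctions; cascade stops.

2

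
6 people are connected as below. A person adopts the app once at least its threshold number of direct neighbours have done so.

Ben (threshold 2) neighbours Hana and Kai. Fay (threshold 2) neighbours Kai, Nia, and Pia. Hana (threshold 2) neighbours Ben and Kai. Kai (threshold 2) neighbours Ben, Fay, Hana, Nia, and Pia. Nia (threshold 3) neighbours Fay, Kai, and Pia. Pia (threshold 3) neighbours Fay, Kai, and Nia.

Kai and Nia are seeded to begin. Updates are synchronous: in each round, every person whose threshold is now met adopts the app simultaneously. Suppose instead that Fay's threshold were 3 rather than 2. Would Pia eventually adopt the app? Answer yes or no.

no

With Fay's threshold at 3:
Round 1 — Kai, Nia adopt the app (initial).
Round 2 — no new adoptions; cascade stops.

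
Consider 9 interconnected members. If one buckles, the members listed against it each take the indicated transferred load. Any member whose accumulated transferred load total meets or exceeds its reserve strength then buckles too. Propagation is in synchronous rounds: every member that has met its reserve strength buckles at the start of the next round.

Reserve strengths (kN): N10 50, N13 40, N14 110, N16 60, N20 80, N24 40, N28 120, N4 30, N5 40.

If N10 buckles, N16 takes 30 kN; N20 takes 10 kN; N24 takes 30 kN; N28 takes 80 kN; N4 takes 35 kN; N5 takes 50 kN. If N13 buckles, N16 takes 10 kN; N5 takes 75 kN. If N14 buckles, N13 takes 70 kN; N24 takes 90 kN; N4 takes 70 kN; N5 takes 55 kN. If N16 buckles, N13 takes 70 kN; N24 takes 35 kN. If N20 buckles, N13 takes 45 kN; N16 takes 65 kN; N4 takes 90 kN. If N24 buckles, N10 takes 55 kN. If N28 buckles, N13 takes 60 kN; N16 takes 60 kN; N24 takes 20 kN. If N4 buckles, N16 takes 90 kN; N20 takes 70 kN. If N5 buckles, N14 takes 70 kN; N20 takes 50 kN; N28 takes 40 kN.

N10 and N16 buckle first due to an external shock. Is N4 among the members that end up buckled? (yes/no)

Round 1 — N10, N16 buckle (initial).
  N13: +70 → 70 ≥ 40
  N20: +10 → 10 < 80
  N24: +30+35 → 65 ≥ 40
  N28: +80 → 80 < 120
  N4: +35 → 35 ≥ 30
  N5: +50 → 50 ≥ 40
Round 2 — N13, N24, N4, N5 buckle.
  N14: +70 → 70 < 110
  N20: +70+50 → 130 ≥ 80
  N28: +40 → 120 ≥ 120
Round 3 — N20, N28 buckle.
No further bucklings.

yes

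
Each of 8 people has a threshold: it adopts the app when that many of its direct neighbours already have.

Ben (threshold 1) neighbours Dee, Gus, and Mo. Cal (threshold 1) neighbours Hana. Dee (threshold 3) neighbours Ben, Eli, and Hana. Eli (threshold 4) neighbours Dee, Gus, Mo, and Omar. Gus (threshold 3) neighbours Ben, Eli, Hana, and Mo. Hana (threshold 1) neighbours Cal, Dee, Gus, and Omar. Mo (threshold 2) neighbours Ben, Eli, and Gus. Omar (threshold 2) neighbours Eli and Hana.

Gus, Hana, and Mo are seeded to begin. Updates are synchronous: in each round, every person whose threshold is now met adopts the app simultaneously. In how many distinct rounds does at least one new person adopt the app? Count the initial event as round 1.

2

Round 1 — Gus, Hana, Mo adopt the app (initial).
Round 2 — checking thresholds:
  Ben: 2 of 3 neighbours ≥ 1, adopts the app.
  Cal: 1 of 1 neighbours ≥ 1, adopts the app.
  Dee: 1 of 3 neighbours < 3, holds.
  Eli: 2 of 4 neighbours < 4, holds.
  Omar: 1 of 2 neighbours < 2, holds.
Round 3 — no new adoptions; cascade stops.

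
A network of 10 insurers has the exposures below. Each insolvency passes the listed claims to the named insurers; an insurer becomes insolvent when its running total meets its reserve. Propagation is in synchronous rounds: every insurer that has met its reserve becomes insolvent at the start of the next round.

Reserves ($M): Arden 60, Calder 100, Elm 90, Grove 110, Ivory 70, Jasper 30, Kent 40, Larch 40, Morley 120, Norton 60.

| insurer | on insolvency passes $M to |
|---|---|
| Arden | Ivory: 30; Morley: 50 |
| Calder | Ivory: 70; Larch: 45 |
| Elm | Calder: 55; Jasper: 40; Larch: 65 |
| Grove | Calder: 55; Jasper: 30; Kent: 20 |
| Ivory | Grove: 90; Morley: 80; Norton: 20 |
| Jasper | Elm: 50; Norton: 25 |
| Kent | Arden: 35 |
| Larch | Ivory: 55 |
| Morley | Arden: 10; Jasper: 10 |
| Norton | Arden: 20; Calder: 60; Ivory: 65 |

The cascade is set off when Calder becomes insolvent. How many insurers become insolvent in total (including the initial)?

3

Round 1 — Calder becomes insolvent (initial).
  Ivory: +70 → 70 ≥ 70
  Larch: +45 → 45 ≥ 40
Round 2 — Ivory, Larch become insolvent.
  Grove: +90 → 90 < 110
  Morley: +80 → 80 < 120
  Norton: +20 → 20 < 60
No further insolvencies.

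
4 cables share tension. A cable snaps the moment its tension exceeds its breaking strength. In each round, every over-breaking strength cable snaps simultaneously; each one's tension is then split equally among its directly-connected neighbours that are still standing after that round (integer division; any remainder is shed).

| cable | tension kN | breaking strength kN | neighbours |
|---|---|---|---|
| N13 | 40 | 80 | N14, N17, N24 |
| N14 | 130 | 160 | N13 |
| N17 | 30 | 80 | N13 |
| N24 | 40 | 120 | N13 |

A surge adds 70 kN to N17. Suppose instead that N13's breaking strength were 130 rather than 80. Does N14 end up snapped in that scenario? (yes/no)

yes

With N13's breaking strength at 130:
Round 1 — N17 at 100 > 80. N17 snaps.
  N17 sheds 100 kN to N13: 100 each.
    N13: 40+100 = 140 > 130
Round 2 — N13 snaps.
  N13 sheds 140 kN to N14, N24: 70 each.
    N14: 130+70 = 200 > 160
    N24: 40+70 = 110 ≤ 120
Round 3 — N14 snaps.
  N14 sheds 200 kN: no online neighbours, lost.
No further breaks.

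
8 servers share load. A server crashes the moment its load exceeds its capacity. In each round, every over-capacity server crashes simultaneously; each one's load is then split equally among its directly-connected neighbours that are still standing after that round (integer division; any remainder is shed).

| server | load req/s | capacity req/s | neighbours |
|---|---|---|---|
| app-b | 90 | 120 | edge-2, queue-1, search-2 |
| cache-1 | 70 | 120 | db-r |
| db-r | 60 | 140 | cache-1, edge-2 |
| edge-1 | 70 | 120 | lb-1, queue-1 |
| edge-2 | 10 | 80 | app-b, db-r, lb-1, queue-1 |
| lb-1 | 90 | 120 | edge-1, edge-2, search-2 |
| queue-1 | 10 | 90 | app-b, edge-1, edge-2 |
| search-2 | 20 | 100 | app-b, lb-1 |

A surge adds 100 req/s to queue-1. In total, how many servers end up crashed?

Round 1 — queue-1 at 110 > 90. queue-1 crashes.
  queue-1 sheds 110 req/s to app-b, edge-1, edge-2: 36 each (2 lost).
    app-b: 90+36 = 126 > 120
    edge-1: 70+36 = 106 ≤ 120
    edge-2: 10+36 = 46 ≤ 80
Round 2 — app-b crashes.
  app-b sheds 126 req/s to edge-2, search-2: 63 each.
    edge-2: 46+63 = 109 > 80
    search-2: 20+63 = 83 ≤ 100
Round 3 — edge-2 crashes.
  edge-2 sheds 109 req/s to db-r, lb-1: 54 each (1 lost).
    db-r: 60+54 = 114 ≤ 140
    lb-1: 90+54 = 144 > 120
Round 4 — lb-1 crashes.
  lb-1 sheds 144 req/s to edge-1, search-2: 72 each.
    edge-1: 106+72 = 178 > 120
    search-2: 83+72 = 155 > 100
Round 5 — edge-1, search-2 crash.
  edge-1 sheds 178 req/s: no online neighbours, lost.
  search-2 sheds 155 req/s: no online neighbours, lost.
No further crashes.

6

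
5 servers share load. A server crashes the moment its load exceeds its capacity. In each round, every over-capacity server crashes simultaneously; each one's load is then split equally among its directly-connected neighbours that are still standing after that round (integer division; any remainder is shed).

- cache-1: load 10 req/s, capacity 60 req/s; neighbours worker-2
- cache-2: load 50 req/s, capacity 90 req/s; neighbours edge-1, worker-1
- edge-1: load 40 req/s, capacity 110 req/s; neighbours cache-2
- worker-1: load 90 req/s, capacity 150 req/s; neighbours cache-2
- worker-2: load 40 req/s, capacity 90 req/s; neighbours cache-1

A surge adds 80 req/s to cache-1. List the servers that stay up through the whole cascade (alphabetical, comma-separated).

Round 1 — cache-1 at 90 > 60. cache-1 crashes.
  cache-1 sheds 90 req/s to worker-2: 90 each.
    worker-2: 40+90 = 130 > 90
Round 2 — worker-2 crashes.
  worker-2 sheds 130 req/s: no online neighbours, lost.
No further crashes.

cache-2, edge-1, worker-1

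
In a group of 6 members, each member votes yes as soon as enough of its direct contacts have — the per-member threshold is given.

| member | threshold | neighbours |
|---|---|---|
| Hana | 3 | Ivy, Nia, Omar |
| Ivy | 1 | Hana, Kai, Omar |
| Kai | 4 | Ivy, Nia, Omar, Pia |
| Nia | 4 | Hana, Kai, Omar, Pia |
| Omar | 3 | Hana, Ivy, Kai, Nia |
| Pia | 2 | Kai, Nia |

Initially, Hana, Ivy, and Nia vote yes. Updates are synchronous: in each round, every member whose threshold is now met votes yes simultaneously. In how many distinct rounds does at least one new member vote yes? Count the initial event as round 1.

2

Round 1 — Hana, Ivy, Nia vote yes (initial).
Round 2 — checking thresholds:
  Kai: 2 of 4 neighbours < 4, not yet.
  Omar: 3 of 4 neighbours ≥ 3, votes yes.
  Pia: 1 of 2 neighbours < 2, not yet.
Round 3 — no new yes votes; cascade stops.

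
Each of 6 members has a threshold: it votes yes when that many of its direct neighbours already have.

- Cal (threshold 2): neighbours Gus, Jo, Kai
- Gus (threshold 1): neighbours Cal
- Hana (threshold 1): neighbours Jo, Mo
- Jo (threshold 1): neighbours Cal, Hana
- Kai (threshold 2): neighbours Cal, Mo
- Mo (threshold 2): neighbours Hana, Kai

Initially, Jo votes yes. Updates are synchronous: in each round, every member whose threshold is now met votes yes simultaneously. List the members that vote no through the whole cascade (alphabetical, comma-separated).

Round 1 — Jo votes yes (initial).
Round 2 — checking thresholds:
  Cal: 1 of 3 neighbours < 2, holds.
  Hana: 1 of 2 neighbours ≥ 1, votes yes.
Round 3 — no new yes votes; cascade stops.

Cal, Gus, Kai, Mo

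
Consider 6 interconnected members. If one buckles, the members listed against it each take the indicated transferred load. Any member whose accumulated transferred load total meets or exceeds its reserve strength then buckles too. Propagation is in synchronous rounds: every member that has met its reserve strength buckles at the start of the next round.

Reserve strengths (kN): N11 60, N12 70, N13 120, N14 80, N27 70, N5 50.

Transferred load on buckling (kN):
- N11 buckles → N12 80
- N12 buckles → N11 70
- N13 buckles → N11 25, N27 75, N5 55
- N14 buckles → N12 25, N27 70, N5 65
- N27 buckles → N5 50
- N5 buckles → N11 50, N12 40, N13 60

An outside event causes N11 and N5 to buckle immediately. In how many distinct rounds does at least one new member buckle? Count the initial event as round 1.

Round 1 — N11, N5 buckle (initial).
  N12: +80+40 → 120 ≥ 70
  N13: +60 → 60 < 120
Round 2 — N12 buckles.
No further bucklings.

2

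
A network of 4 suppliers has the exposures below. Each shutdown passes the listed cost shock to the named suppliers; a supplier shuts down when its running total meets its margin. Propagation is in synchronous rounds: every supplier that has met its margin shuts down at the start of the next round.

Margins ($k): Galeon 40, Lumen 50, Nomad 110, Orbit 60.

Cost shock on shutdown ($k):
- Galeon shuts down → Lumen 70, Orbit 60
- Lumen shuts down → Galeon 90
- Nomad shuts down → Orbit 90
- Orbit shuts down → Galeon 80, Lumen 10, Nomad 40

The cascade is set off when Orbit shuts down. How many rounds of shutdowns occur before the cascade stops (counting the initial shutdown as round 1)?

Round 1 — Orbit shuts down (initial).
  Galeon: +80 → 80 ≥ 40
  Lumen: +10 → 10 < 50
  Nomad: +40 → 40 < 110
Round 2 — Galeon shuts down.
  Lumen: +70 → 80 ≥ 50
Round 3 — Lumen shuts down.
No further shutdowns.

3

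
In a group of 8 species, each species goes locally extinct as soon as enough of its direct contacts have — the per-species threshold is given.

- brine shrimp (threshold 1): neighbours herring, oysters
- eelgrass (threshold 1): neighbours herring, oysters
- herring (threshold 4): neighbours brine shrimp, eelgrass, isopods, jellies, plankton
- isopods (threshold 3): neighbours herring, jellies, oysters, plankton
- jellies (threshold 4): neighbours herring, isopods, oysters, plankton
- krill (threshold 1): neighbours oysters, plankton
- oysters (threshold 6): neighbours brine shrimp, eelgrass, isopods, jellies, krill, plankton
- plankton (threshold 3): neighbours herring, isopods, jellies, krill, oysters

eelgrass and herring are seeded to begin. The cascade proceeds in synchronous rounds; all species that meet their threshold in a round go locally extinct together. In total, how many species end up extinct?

Round 1 — eelgrass, herring go locally extinct (initial).
Round 2 — checking thresholds:
  brine shrimp: 1 of 2 neighbours ≥ 1, goes locally extinct.
  isopods: 1 of 4 neighbours < 3, below threshold.
  jellies: 1 of 4 neighbours < 4, below threshold.
  oysters: 1 of 6 neighbours < 6, below threshold.
  plankton: 1 of 5 neighbours < 3, below threshold.
Round 3 — no new extinctions; cascade stops.

3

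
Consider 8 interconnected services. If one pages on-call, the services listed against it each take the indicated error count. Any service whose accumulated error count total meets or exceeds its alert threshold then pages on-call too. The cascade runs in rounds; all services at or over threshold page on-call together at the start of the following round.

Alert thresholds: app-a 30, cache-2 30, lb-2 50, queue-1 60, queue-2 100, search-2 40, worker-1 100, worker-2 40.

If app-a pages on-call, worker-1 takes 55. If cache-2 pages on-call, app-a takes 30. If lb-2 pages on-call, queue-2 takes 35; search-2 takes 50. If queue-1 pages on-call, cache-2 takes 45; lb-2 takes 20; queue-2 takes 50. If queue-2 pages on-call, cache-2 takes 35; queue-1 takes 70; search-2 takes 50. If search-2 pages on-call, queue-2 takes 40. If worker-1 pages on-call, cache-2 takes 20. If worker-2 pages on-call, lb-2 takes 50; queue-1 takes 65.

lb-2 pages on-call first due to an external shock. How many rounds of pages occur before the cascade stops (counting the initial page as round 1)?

Round 1 — lb-2 pages on-call (initial).
  queue-2: +35 → 35 < 100
  search-2: +50 → 50 ≥ 40
Round 2 — search-2 pages on-call.
  queue-2: +40 → 75 < 100
No further pages.

2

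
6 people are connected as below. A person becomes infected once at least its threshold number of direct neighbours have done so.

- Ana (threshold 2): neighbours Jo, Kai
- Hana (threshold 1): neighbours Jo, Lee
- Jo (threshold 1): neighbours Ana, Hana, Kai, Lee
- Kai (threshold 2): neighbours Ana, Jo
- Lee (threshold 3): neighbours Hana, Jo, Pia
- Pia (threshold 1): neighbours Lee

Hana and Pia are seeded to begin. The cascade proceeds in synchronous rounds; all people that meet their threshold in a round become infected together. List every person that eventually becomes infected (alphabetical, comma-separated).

Round 1 — Hana, Pia become infected (initial).
Round 2 — checking thresholds:
  Jo: 1 of 4 neighbours ≥ 1, becomes infected.
  Lee: 2 of 3 neighbours < 3, below threshold.
Round 3 — checking thresholds:
  Ana: 1 of 2 neighbours < 2, below threshold.
  Kai: 1 of 2 neighbours < 2, below threshold.
  Lee: 3 of 3 neighbours ≥ 3, becomes infected.
Round 4 — no new infections; cascade stops.

Hana, Jo, Lee, Pia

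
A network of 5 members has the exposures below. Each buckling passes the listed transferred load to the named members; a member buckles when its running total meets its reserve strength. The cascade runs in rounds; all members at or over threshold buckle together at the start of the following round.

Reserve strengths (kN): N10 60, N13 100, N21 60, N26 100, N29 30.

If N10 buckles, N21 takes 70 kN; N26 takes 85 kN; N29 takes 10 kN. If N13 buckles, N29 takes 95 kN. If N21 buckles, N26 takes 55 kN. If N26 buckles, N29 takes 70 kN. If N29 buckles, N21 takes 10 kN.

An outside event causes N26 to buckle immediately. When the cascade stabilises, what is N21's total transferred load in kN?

10

Round 1 — N26 buckles (initial).
  N29: +70 → 70 ≥ 30
Round 2 — N29 buckles.
  N21: +10 → 10 < 60
No further bucklings.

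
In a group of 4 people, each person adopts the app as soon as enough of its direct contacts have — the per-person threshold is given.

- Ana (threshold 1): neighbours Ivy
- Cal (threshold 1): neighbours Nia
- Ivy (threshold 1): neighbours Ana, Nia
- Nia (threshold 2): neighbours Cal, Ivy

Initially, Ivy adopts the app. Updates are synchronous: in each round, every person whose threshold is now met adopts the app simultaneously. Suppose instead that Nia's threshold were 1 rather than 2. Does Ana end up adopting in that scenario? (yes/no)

yes

With Nia's threshold at 1:
Round 1 — Ivy adopts the app (initial).
Round 2 — checking thresholds:
  Ana: 1 of 1 neighbours ≥ 1, adopts the app.
  Nia: 1 of 2 neighbours ≥ 1, adopts the app.
Round 3 — checking thresholds:
  Cal: 1 of 1 neighbours ≥ 1, adopts the app.
Round 4 — no new adoptions; cascade stops.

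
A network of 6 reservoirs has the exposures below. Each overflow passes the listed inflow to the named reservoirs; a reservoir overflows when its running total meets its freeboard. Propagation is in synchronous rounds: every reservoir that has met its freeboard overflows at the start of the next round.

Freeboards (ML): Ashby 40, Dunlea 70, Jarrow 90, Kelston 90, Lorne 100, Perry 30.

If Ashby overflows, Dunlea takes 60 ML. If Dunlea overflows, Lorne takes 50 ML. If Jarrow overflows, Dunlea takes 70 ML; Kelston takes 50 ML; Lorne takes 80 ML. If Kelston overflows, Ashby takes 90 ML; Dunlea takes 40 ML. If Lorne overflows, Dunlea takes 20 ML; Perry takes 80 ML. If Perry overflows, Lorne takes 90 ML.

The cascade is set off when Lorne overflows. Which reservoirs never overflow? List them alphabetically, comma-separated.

Round 1 — Lorne overflows (initial).
  Dunlea: +20 → 20 < 70
  Perry: +80 → 80 ≥ 30
Round 2 — Perry overflows.
No further overflows.

Ashby, Dunlea, Jarrow, Kelston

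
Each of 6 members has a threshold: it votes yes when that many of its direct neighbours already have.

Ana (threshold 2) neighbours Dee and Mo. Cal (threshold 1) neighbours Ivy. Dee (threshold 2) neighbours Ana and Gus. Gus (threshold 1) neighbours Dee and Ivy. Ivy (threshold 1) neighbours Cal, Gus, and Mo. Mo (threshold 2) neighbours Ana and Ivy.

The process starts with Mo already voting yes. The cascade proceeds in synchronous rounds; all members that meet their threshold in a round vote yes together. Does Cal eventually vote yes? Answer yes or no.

Round 1 — Mo votes yes (initial).
Round 2 — checking thresholds:
  Ana: 1 of 2 neighbours < 2, holds.
  Ivy: 1 of 3 neighbours ≥ 1, votes yes.
Round 3 — checking thresholds:
  Ana: 1 of 2 neighbours < 2, holds.
  Cal: 1 of 1 neighbours ≥ 1, votes yes.
  Gus: 1 of 2 neighbours ≥ 1, votes yes.
Round 4 — no new yes votes; cascade stops.

yes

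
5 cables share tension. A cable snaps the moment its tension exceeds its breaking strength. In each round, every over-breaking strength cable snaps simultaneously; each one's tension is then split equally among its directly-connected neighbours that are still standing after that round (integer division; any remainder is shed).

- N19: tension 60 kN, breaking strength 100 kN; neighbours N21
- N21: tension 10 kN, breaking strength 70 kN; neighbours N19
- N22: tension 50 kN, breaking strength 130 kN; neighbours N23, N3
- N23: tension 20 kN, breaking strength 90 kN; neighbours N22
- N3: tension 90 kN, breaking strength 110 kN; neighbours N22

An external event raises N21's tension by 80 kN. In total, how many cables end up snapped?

Round 1 — N21 at 90 > 70. N21 snaps.
  N21 sheds 90 kN to N19: 90 each.
    N19: 60+90 = 150 > 100
Round 2 — N19 snaps.
  N19 sheds 150 kN: no online neighbours, lost.
No further breaks.

2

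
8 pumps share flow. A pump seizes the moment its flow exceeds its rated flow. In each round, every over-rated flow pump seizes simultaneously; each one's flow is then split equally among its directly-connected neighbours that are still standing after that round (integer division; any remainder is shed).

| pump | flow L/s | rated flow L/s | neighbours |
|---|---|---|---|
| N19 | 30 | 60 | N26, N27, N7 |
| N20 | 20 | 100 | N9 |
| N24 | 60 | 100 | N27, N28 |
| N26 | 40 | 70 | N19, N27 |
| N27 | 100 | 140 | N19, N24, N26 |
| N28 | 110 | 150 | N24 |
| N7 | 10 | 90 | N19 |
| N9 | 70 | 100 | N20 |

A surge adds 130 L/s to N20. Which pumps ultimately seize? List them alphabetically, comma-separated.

Round 1 — N20 at 150 > 100. N20 seizes.
  N20 sheds 150 L/s to N9: 150 each.
    N9: 70+150 = 220 > 100
Round 2 — N9 seizes.
  N9 sheds 220 L/s: no online neighbours, lost.
No further seizures.

N20, N9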